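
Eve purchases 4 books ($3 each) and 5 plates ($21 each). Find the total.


Cost of books:
4 x $3 = $12
Cost of plates:
5 x $21 = $105
Add both:
$12 + $105 = $117

$117


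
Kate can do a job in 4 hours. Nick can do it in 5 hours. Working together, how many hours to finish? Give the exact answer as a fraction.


Kate's rate: 1/4 of the job per hour
Nick's rate: 1/5 of the job per hour
Combined rate: 1/4 + 1/5 = 9/20 per hour
Time = 1 / (9/20) = 20/9 hours (≈ 2.22 hours)

20/9 hours


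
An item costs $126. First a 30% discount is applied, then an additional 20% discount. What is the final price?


First discount:
30% of $126 = $37.80
Price after first discount:
$126 - $37.80 = $88.20
Second discount:
20% of $88.20 = $17.64
Final price:
$88.20 - $17.64 = $70.56

$70.56


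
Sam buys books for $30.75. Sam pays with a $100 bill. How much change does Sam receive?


Start with the amount paid:
$100
Subtract the price:
$100 - $30.75 = $69.25

$69.25


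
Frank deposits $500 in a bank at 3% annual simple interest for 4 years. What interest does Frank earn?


Use the formula I = P x R x T / 100
P x R x T = 500 x 3 x 4 = 6000
I = 6000 / 100 = $60

$60


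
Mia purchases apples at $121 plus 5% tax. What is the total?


Calculate the tax:
5% of $121 = $6.05
Add tax to price:
$121 + $6.05 = $127.05

$127.05


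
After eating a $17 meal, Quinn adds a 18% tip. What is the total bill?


Calculate the tip:
18% of $17 = $3.06
Add tip to meal cost:
$17 + $3.06 = $20.06

$20.06


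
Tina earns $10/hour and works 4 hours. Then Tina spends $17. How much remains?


Calculate earnings:
4 x $10 = $40
Subtract spending:
$40 - $17 = $23

$23


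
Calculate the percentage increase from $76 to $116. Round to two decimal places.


Find the absolute change:
|116 - 76| = 40
Divide by original and multiply by 100:
40 / 76 x 100 = 52.6315...% ≈ 52.63%

52.63%


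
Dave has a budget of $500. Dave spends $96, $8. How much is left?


Add up expenses:
$96 + $8 = $104
Subtract from budget:
$500 - $104 = $396

$396


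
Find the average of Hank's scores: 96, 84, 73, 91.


Add the scores:
96 + 84 + 73 + 91 = 344
Divide by the number of tests:
344 / 4 = 86

86


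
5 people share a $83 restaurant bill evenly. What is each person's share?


Total bill: $83
Number of people: 5
Each pays: $83 / 5 = $16.60

$16.60


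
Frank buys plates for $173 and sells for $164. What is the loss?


Selling price = $164
Cost price = $173
Loss = cost price - selling price:
Loss = $173 - $164 = $9

$9


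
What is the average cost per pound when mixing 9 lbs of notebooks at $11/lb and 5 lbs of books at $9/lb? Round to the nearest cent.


Cost of notebooks:
9 x $11 = $99
Cost of books:
5 x $9 = $45
Total cost: $99 + $45 = $144
Total weight: 14 lbs
Average: $144 / 14 = $10.2857... ≈ $10.29/lb

$10.29/lb


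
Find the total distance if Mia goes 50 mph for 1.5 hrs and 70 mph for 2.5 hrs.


Leg 1 distance:
50 x 1.5 = 75 miles
Leg 2 distance:
70 x 2.5 = 175 miles
Total distance:
75 + 175 = 250 miles

250 miles


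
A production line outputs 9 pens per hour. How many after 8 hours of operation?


Production rate: 9 pens per hour
Time: 8 hours
Total: 9 x 8 = 72 pens

72 pens


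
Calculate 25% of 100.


Convert percentage to decimal:
25% = 0.25
Multiply:
100 x 0.25 = 25

25


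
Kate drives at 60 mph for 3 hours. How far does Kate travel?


Use the formula: distance = speed x time
Speed = 60 mph, Time = 3 hours
60 x 3 = 180 miles

180 miles


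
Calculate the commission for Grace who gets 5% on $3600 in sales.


Convert rate to decimal:
5% = 0.05
Multiply by sales:
$3600 x 0.05 = $180

$180


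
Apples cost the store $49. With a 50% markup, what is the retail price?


Calculate the markup amount:
50% of $49 = $24.50
Add to cost:
$49 + $24.50 = $73.50

$73.50


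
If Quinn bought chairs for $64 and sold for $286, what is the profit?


Selling price = $286
Cost price = $64
Profit = selling price - cost price:
Profit = $286 - $64 = $222

$222


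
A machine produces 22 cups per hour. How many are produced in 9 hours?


Production rate: 22 cups per hour
Time: 9 hours
Total: 22 x 9 = 198 cups

198 cups


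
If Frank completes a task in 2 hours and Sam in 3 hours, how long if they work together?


Frank's rate: 1/2 of the job per hour
Sam's rate: 1/3 of the job per hour
Combined rate: 1/2 + 1/3 = 5/6 per hour
Time = 1 / (5/6) = 6/5 = 1.2 hours

1.2 hours


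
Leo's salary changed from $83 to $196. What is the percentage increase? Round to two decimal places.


Find the absolute change:
|196 - 83| = 113
Divide by original and multiply by 100:
113 / 83 x 100 = 136.1445...% ≈ 136.14%

136.14%


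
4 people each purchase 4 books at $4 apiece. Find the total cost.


Cost per person:
4 x $4 = $16
Group total:
4 x $16 = $64

$64


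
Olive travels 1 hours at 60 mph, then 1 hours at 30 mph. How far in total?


Leg 1 distance:
60 x 1 = 60 miles
Leg 2 distance:
30 x 1 = 30 miles
Total distance:
60 + 30 = 90 miles

90 miles


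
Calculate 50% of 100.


Convert percentage to decimal:
50% = 0.5
Multiply:
100 x 0.5 = 50

50


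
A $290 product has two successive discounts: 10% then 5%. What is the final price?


First discount:
10% of $290 = $29
Price after first discount:
$290 - $29 = $261
Second discount:
5% of $261 = $13.05
Final price:
$261 - $13.05 = $247.95

$247.95


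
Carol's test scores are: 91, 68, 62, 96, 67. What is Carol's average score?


Add the scores:
91 + 68 + 62 + 96 + 67 = 384
Divide by the number of tests:
384 / 5 = 76.8

76.8


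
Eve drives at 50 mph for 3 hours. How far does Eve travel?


Use the formula: distance = speed x time
Speed = 50 mph, Time = 3 hours
50 x 3 = 150 miles

150 miles


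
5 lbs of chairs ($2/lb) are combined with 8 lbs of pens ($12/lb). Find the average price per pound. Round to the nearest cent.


Cost of chairs:
5 x $2 = $10
Cost of pens:
8 x $12 = $96
Total cost: $10 + $96 = $106
Total weight: 13 lbs
Average: $106 / 13 = $8.1538... ≈ $8.15/lb

$8.15/lb


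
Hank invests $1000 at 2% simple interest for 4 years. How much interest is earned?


Use the formula I = P x R x T / 100
P x R x T = 1000 x 2 x 4 = 8000
I = 8000 / 100 = $80

$80


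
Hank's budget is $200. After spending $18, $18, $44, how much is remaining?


Add up expenses:
$18 + $18 + $44 = $80
Subtract from budget:
$200 - $80 = $120

$120


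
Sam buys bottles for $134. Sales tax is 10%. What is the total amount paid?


Calculate the tax:
10% of $134 = $13.40
Add tax to price:
$134 + $13.40 = $147.40

$147.40


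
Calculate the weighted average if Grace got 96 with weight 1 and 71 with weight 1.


Weighted sum:
1 x 96 + 1 x 71 = 167
Total weight:
1 + 1 = 2
Weighted average:
167 / 2 = 83.5

83.5


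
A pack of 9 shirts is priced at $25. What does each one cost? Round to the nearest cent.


Total cost: $25
Number of items: 9
Unit price: $25 / 9 = $2.7777... ≈ $2.78

$2.78


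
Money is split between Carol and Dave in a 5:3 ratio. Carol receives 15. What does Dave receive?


Find the multiplier:
15 / 5 = 3
Apply to Dave's share:
3 x 3 = 9

9


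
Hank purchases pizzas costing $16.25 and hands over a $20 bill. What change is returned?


Start with the amount paid:
$20
Subtract the price:
$20 - $16.25 = $3.75

$3.75


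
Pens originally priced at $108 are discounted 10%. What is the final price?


Calculate the discount amount:
10% of $108 = $10.80
Subtract from original:
$108 - $10.80 = $97.20

$97.20


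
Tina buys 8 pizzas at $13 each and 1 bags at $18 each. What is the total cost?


Cost of pizzas:
8 x $13 = $104
Cost of bags:
1 x $18 = $18
Add both:
$104 + $18 = $122

$122


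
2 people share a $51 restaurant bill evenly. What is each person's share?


Total bill: $51
Number of people: 2
Each pays: $51 / 2 = $25.50

$25.50


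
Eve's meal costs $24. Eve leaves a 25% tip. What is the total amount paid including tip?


Calculate the tip:
25% of $24 = $6
Add tip to meal cost:
$24 + $6 = $30

$30


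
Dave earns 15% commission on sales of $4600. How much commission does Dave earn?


Convert rate to decimal:
15% = 0.15
Multiply by sales:
$4600 x 0.15 = $690

$690


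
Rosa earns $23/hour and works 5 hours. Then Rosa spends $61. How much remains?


Calculate earnings:
5 x $23 = $115
Subtract spending:
$115 - $61 = $54

$54


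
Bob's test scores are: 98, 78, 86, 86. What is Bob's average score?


Add the scores:
98 + 78 + 86 + 86 = 348
Divide by the number of tests:
348 / 4 = 87

87


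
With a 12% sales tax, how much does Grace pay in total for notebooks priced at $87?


Calculate the tax:
12% of $87 = $10.44
Add tax to price:
$87 + $10.44 = $97.44

$97.44


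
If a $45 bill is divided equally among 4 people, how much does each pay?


Total bill: $45
Number of people: 4
Each pays: $45 / 4 = $11.25

$11.25


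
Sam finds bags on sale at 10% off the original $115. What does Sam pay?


Calculate the discount amount:
10% of $115 = $11.50
Subtract from original:
$115 - $11.50 = $103.50

$103.50


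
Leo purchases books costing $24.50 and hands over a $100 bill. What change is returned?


Start with the amount paid:
$100
Subtract the price:
$100 - $24.50 = $75.50

$75.50


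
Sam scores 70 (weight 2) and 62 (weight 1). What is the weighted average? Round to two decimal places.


Weighted sum:
2 x 70 + 1 x 62 = 202
Total weight:
2 + 1 = 3
Weighted average:
202 / 3 = 67.3333... ≈ 67.33

67.33


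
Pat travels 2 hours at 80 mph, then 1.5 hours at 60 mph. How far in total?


Leg 1 distance:
80 x 2 = 160 miles
Leg 2 distance:
60 x 1.5 = 90 miles
Total distance:
160 + 90 = 250 miles

250 miles


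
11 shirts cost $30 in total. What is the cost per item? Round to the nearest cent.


Total cost: $30
Number of items: 11
Unit price: $30 / 11 = $2.7272... ≈ $2.73

$2.73


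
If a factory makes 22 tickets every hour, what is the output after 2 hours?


Production rate: 22 tickets per hour
Time: 2 hours
Total: 22 x 2 = 44 tickets

44 tickets


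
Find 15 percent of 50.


Convert percentage to decimal:
15% = 0.15
Multiply:
50 x 0.15 = 7.5

7.5


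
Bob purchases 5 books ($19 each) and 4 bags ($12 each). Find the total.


Cost of books:
5 x $19 = $95
Cost of bags:
4 x $12 = $48
Add both:
$95 + $48 = $143

$143


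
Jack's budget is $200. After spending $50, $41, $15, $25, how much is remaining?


Add up expenses:
$50 + $41 + $15 + $25 = $131
Subtract from budget:
$200 - $131 = $69

$69


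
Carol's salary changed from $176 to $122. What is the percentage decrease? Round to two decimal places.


Find the absolute change:
|122 - 176| = 54
Divide by original and multiply by 100:
54 / 176 x 100 = 30.6818...% ≈ 30.68%

30.68%


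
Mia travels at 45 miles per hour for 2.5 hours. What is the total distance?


Use the formula: distance = speed x time
Speed = 45 mph, Time = 2.5 hours
45 x 2.5 = 112.5 miles

112.5 miles


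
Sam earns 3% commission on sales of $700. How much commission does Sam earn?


Convert rate to decimal:
3% = 0.03
Multiply by sales:
$700 x 0.03 = $21

$21


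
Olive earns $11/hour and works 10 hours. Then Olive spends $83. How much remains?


Calculate earnings:
10 x $11 = $110
Subtract spending:
$110 - $83 = $27

$27


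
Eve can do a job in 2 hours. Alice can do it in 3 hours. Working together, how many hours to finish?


Eve's rate: 1/2 of the job per hour
Alice's rate: 1/3 of the job per hour
Combined rate: 1/2 + 1/3 = 5/6 per hour
Time = 1 / (5/6) = 6/5 = 1.2 hours

1.2 hours


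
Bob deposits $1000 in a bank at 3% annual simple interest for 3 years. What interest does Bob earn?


Use the formula I = P x R x T / 100
P x R x T = 1000 x 3 x 3 = 9000
I = 9000 / 100 = $90

$90


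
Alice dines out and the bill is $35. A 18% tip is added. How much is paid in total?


Calculate the tip:
18% of $35 = $6.30
Add tip to meal cost:
$35 + $6.30 = $41.30

$41.30


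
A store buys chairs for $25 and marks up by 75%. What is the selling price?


Calculate the markup amount:
75% of $25 = $18.75
Add to cost:
$25 + $18.75 = $43.75

$43.75


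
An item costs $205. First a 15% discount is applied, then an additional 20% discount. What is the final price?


First discount:
15% of $205 = $30.75
Price after first discount:
$205 - $30.75 = $174.25
Second discount:
20% of $174.25 = $34.85
Final price:
$174.25 - $34.85 = $139.40

$139.40


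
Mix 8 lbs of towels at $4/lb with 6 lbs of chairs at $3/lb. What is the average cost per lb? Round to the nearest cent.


Cost of towels:
8 x $4 = $32
Cost of chairs:
6 x $3 = $18
Total cost: $32 + $18 = $50
Total weight: 14 lbs
Average: $50 / 14 = $3.5714... ≈ $3.57/lb

$3.57/lb


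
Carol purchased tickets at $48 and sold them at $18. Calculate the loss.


Selling price = $18
Cost price = $48
Loss = cost price - selling price:
Loss = $48 - $18 = $30

$30


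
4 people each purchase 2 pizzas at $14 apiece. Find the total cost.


Cost per person:
2 x $14 = $28
Group total:
4 x $28 = $112

$112


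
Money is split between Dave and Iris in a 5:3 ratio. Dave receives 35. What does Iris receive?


Find the multiplier:
35 / 5 = 7
Apply to Iris's share:
3 x 7 = 21

21


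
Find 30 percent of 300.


Convert percentage to decimal:
30% = 0.3
Multiply:
300 x 0.3 = 90

90


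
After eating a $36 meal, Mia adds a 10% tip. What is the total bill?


Calculate the tip:
10% of $36 = $3.60
Add tip to meal cost:
$36 + $3.60 = $39.60

$39.60


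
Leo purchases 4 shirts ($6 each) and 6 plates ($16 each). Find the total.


Cost of shirts:
4 x $6 = $24
Cost of plates:
6 x $16 = $96
Add both:
$24 + $96 = $120

$120


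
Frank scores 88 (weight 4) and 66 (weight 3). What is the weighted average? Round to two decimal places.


Weighted sum:
4 x 88 + 3 x 66 = 550
Total weight:
4 + 3 = 7
Weighted average:
550 / 7 = 78.5714... ≈ 78.57

78.57


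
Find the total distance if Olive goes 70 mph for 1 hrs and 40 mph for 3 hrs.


Leg 1 distance:
70 x 1 = 70 miles
Leg 2 distance:
40 x 3 = 120 miles
Total distance:
70 + 120 = 190 miles

190 miles


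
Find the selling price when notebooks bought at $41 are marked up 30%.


Calculate the markup amount:
30% of $41 = $12.30
Add to cost:
$41 + $12.30 = $53.30

$53.30


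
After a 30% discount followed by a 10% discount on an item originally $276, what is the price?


First discount:
30% of $276 = $82.80
Price after first discount:
$276 - $82.80 = $193.20
Second discount:
10% of $193.20 = $19.32
Final price:
$193.20 - $19.32 = $173.88

$173.88


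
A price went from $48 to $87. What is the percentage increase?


Find the absolute change:
|87 - 48| = 39
Divide by original and multiply by 100:
39 / 48 x 100 = 81.25%

81.25%


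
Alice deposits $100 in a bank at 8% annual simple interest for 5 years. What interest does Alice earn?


Use the formula I = P x R x T / 100
P x R x T = 100 x 8 x 5 = 4000
I = 4000 / 100 = $40

$40


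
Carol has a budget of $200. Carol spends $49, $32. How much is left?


Add up expenses:
$49 + $32 = $81
Subtract from budget:
$200 - $81 = $119

$119


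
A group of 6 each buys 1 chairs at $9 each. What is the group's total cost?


Cost per person:
1 x $9 = $9
Group total:
6 x $9 = $54

$54


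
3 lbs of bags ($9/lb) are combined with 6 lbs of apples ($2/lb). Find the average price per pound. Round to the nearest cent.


Cost of bags:
3 x $9 = $27
Cost of apples:
6 x $2 = $12
Total cost: $27 + $12 = $39
Total weight: 9 lbs
Average: $39 / 9 = $4.3333... ≈ $4.33/lb

$4.33/lb


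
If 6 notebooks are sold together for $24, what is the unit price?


Total cost: $24
Number of items: 6
Unit price: $24 / 6 = $4

$4


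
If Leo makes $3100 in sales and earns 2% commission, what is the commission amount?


Convert rate to decimal:
2% = 0.02
Multiply by sales:
$3100 x 0.02 = $62

$62


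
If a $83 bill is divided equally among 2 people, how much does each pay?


Total bill: $83
Number of people: 2
Each pays: $83 / 2 = $41.50

$41.50


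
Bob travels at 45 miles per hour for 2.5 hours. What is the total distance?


Use the formula: distance = speed x time
Speed = 45 mph, Time = 2.5 hours
45 x 2.5 = 112.5 miles

112.5 miles


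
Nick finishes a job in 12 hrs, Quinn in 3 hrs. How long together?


Nick's rate: 1/12 of the job per hour
Quinn's rate: 1/3 of the job per hour
Combined rate: 1/12 + 1/3 = 5/12 per hour
Time = 1 / (5/12) = 12/5 = 2.4 hours

2.4 hours


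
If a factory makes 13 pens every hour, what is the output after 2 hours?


Production rate: 13 pens per hour
Time: 2 hours
Total: 13 x 2 = 26 pens

26 pens


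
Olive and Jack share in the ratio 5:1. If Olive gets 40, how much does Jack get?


Find the multiplier:
40 / 5 = 8
Apply to Jack's share:
1 x 8 = 8

8


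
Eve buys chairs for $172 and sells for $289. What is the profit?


Selling price = $289
Cost price = $172
Profit = selling price - cost price:
Profit = $289 - $172 = $117

$117


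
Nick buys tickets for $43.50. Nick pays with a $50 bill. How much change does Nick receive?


Start with the amount paid:
$50
Subtract the price:
$50 - $43.50 = $6.50

$6.50


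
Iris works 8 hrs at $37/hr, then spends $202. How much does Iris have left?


Calculate earnings:
8 x $37 = $296
Subtract spending:
$296 - $202 = $94

$94


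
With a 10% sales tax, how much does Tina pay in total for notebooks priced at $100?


Calculate the tax:
10% of $100 = $10
Add tax to price:
$100 + $10 = $110

$110


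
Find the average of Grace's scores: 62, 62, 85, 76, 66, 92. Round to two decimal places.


Add the scores:
62 + 62 + 85 + 76 + 66 + 92 = 443
Divide by the number of tests:
443 / 6 = 73.8333... ≈ 73.83

73.83


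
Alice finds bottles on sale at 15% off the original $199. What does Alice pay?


Calculate the discount amount:
15% of $199 = $29.85
Subtract from original:
$199 - $29.85 = $169.15

$169.15


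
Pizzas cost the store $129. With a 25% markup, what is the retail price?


Calculate the markup amount:
25% of $129 = $32.25
Add to cost:
$129 + $32.25 = $161.25

$161.25


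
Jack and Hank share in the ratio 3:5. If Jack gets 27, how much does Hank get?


Find the multiplier:
27 / 3 = 9
Apply to Hank's share:
5 x 9 = 45

45


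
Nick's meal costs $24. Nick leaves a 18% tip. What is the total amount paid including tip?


Calculate the tip:
18% of $24 = $4.32
Add tip to meal cost:
$24 + $4.32 = $28.32

$28.32


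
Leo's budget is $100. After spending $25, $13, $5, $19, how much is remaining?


Add up expenses:
$25 + $13 + $5 + $19 = $62
Subtract from budget:
$100 - $62 = $38

$38


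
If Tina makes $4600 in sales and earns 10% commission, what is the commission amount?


Convert rate to decimal:
10% = 0.1
Multiply by sales:
$4600 x 0.1 = $460

$460


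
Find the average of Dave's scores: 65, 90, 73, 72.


Add the scores:
65 + 90 + 73 + 72 = 300
Divide by the number of tests:
300 / 4 = 75

75


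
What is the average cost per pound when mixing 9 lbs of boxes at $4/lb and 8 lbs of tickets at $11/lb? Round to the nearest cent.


Cost of boxes:
9 x $4 = $36
Cost of tickets:
8 x $11 = $88
Total cost: $36 + $88 = $124
Total weight: 17 lbs
Average: $124 / 17 = $7.2941... ≈ $7.29/lb

$7.29/lb


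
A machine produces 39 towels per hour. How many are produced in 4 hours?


Production rate: 39 towels per hour
Time: 4 hours
Total: 39 x 4 = 156 towels

156 towels


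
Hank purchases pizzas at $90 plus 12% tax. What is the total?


Calculate the tax:
12% of $90 = $10.80
Add tax to price:
$90 + $10.80 = $100.80

$100.80


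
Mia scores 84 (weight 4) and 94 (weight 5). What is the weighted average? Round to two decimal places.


Weighted sum:
4 x 84 + 5 x 94 = 806
Total weight:
4 + 5 = 9
Weighted average:
806 / 9 = 89.5555... ≈ 89.56

89.56


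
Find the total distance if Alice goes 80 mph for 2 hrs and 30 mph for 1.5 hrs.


Leg 1 distance:
80 x 2 = 160 miles
Leg 2 distance:
30 x 1.5 = 45 miles
Total distance:
160 + 45 = 205 miles

205 miles


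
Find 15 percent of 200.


Convert percentage to decimal:
15% = 0.15
Multiply:
200 x 0.15 = 30

30


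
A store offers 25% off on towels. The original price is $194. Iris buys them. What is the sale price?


Calculate the discount amount:
25% of $194 = $48.50
Subtract from original:
$194 - $48.50 = $145.50

$145.50


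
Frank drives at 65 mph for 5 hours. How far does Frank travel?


Use the formula: distance = speed x time
Speed = 65 mph, Time = 5 hours
65 x 5 = 325 miles

325 miles


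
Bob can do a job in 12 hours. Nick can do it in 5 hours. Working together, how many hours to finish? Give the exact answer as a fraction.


Bob's rate: 1/12 of the job per hour
Nick's rate: 1/5 of the job per hour
Combined rate: 1/12 + 1/5 = 17/60 per hour
Time = 1 / (17/60) = 60/17 hours (≈ 3.53 hours)

60/17 hours


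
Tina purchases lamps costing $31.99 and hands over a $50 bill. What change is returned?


Start with the amount paid:
$50
Subtract the price:
$50 - $31.99 = $18.01

$18.01


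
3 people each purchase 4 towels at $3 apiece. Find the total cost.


Cost per person:
4 x $3 = $12
Group total:
3 x $12 = $36

$36


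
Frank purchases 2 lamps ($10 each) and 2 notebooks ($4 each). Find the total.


Cost of lamps:
2 x $10 = $20
Cost of notebooks:
2 x $4 = $8
Add both:
$20 + $8 = $28

$28


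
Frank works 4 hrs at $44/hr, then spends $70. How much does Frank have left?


Calculate earnings:
4 x $44 = $176
Subtract spending:
$176 - $70 = $106

$106


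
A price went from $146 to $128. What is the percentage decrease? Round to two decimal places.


Find the absolute change:
|128 - 146| = 18
Divide by original and multiply by 100:
18 / 146 x 100 = 12.3287...% ≈ 12.33%

12.33%


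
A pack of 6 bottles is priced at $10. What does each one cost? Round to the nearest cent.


Total cost: $10
Number of items: 6
Unit price: $10 / 6 = $1.6666... ≈ $1.67

$1.67


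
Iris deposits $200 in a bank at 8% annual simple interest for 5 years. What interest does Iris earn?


Use the formula I = P x R x T / 100
P x R x T = 200 x 8 x 5 = 8000
I = 8000 / 100 = $80

$80


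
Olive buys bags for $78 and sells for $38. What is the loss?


Selling price = $38
Cost price = $78
Loss = cost price - selling price:
Loss = $78 - $38 = $40

$40


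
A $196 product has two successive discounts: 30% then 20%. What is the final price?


First discount:
30% of $196 = $58.80
Price after first discount:
$196 - $58.80 = $137.20
Second discount:
20% of $137.20 = $27.44
Final price:
$137.20 - $27.44 = $109.76

$109.76


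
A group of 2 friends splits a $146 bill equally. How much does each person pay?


Total bill: $146
Number of people: 2
Each pays: $146 / 2 = $73

$73


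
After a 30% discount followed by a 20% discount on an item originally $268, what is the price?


First discount:
30% of $268 = $80.40
Price after first discount:
$268 - $80.40 = $187.60
Second discount:
20% of $187.60 = $37.52
Final price:
$187.60 - $37.52 = $150.08

$150.08


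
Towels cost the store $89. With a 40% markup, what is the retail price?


Calculate the markup amount:
40% of $89 = $35.60
Add to cost:
$89 + $35.60 = $124.60

$124.60


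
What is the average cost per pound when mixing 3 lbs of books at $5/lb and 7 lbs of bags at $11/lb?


Cost of books:
3 x $5 = $15
Cost of bags:
7 x $11 = $77
Total cost: $15 + $77 = $92
Total weight: 10 lbs
Average: $92 / 10 = $9.20/lb

$9.20/lb


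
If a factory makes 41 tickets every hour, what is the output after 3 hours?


Production rate: 41 tickets per hour
Time: 3 hours
Total: 41 x 3 = 123 tickets

123 tickets


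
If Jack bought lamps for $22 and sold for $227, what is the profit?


Selling price = $227
Cost price = $22
Profit = selling price - cost price:
Profit = $227 - $22 = $205

$205


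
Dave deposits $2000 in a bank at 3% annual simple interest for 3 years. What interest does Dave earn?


Use the formula I = P x R x T / 100
P x R x T = 2000 x 3 x 3 = 18000
I = 18000 / 100 = $180

$180


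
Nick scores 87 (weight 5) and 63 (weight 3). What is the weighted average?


Weighted sum:
5 x 87 + 3 x 63 = 624
Total weight:
5 + 3 = 8
Weighted average:
624 / 8 = 78

78


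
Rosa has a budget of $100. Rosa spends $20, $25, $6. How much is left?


Add up expenses:
$20 + $25 + $6 = $51
Subtract from budget:
$100 - $51 = $49

$49


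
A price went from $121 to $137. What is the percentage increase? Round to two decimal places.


Find the absolute change:
|137 - 121| = 16
Divide by original and multiply by 100:
16 / 121 x 100 = 13.2231...% ≈ 13.22%

13.22%


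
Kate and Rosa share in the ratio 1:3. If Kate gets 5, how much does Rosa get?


Find the multiplier:
5 / 1 = 5
Apply to Rosa's share:
3 x 5 = 15

15


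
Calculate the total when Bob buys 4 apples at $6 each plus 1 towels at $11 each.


Cost of apples:
4 x $6 = $24
Cost of towels:
1 x $11 = $11
Add both:
$24 + $11 = $35

$35


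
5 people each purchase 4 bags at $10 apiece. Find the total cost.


Cost per person:
4 x $10 = $40
Group total:
5 x $40 = $200

$200


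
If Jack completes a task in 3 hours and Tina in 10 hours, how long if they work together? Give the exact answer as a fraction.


Jack's rate: 1/3 of the job per hour
Tina's rate: 1/10 of the job per hour
Combined rate: 1/3 + 1/10 = 13/30 per hour
Time = 1 / (13/30) = 30/13 hours (≈ 2.31 hours)

30/13 hours


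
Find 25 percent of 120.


Convert percentage to decimal:
25% = 0.25
Multiply:
120 x 0.25 = 30

30


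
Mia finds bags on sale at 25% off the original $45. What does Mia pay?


Calculate the discount amount:
25% of $45 = $11.25
Subtract from original:
$45 - $11.25 = $33.75

$33.75


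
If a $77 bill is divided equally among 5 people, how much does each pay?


Total bill: $77
Number of people: 5
Each pays: $77 / 5 = $15.40

$15.40


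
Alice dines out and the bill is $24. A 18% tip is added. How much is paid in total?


Calculate the tip:
18% of $24 = $4.32
Add tip to meal cost:
$24 + $4.32 = $28.32

$28.32


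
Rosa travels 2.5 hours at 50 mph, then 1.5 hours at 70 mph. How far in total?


Leg 1 distance:
50 x 2.5 = 125 miles
Leg 2 distance:
70 x 1.5 = 105 miles
Total distance:
125 + 105 = 230 miles

230 miles


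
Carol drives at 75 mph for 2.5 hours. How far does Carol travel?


Use the formula: distance = speed x time
Speed = 75 mph, Time = 2.5 hours
75 x 2.5 = 187.5 miles

187.5 miles


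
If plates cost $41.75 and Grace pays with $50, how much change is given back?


Start with the amount paid:
$50
Subtract the price:
$50 - $41.75 = $8.25

$8.25


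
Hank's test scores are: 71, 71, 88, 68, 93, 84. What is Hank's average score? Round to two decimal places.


Add the scores:
71 + 71 + 88 + 68 + 93 + 84 = 475
Divide by the number of tests:
475 / 6 = 79.1666... ≈ 79.17

79.17


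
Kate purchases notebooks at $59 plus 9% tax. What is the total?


Calculate the tax:
9% of $59 = $5.31
Add tax to price:
$59 + $5.31 = $64.31

$64.31


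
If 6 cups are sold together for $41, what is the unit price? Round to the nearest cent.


Total cost: $41
Number of items: 6
Unit price: $41 / 6 = $6.8333... ≈ $6.83

$6.83


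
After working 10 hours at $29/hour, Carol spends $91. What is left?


Calculate earnings:
10 x $29 = $290
Subtract spending:
$290 - $91 = $199

$199


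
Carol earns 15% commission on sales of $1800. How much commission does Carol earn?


Convert rate to decimal:
15% = 0.15
Multiply by sales:
$1800 x 0.15 = $270

$270


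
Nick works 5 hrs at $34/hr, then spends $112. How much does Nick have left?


Calculate earnings:
5 x $34 = $170
Subtract spending:
$170 - $112 = $58

$58


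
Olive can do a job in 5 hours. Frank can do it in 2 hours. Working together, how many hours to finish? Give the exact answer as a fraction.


Olive's rate: 1/5 of the job per hour
Frank's rate: 1/2 of the job per hour
Combined rate: 1/5 + 1/2 = 7/10 per hour
Time = 1 / (7/10) = 10/7 hours (≈ 1.43 hours)

10/7 hours


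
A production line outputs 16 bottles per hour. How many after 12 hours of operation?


Production rate: 16 bottles per hour
Time: 12 hours
Total: 16 x 12 = 192 bottles

192 bottles


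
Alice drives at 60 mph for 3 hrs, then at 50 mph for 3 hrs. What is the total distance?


Leg 1 distance:
60 x 3 = 180 miles
Leg 2 distance:
50 x 3 = 150 miles
Total distance:
180 + 150 = 330 miles

330 miles


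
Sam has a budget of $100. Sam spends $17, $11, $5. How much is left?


Add up expenses:
$17 + $11 + $5 = $33
Subtract from budget:
$100 - $33 = $67

$67


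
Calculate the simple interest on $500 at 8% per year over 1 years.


Use the formula I = P x R x T / 100
P x R x T = 500 x 8 x 1 = 4000
I = 4000 / 100 = $40

$40


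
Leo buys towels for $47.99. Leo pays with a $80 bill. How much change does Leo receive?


Start with the amount paid:
$80
Subtract the price:
$80 - $47.99 = $32.01

$32.01


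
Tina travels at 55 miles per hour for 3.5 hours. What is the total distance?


Use the formula: distance = speed x time
Speed = 55 mph, Time = 3.5 hours
55 x 3.5 = 192.5 miles

192.5 miles


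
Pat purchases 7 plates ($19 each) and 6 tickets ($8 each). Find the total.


Cost of plates:
7 x $19 = $133
Cost of tickets:
6 x $8 = $48
Add both:
$133 + $48 = $181

$181


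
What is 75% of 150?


Convert percentage to decimal:
75% = 0.75
Multiply:
150 x 0.75 = 112.5

112.5


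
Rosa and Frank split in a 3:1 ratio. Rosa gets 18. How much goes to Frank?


Find the multiplier:
18 / 3 = 6
Apply to Frank's share:
1 x 6 = 6

6


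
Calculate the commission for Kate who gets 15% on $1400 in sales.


Convert rate to decimal:
15% = 0.15
Multiply by sales:
$1400 x 0.15 = $210

$210


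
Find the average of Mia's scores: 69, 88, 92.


Add the scores:
69 + 88 + 92 = 249
Divide by the number of tests:
249 / 3 = 83

83


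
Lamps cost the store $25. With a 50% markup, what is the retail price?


Calculate the markup amount:
50% of $25 = $12.50
Add to cost:
$25 + $12.50 = $37.50

$37.50


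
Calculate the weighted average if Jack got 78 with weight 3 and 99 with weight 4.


Weighted sum:
3 x 78 + 4 x 99 = 630
Total weight:
3 + 4 = 7
Weighted average:
630 / 7 = 90

90


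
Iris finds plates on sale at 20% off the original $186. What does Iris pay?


Calculate the discount amount:
20% of $186 = $37.20
Subtract from original:
$186 - $37.20 = $148.80

$148.80


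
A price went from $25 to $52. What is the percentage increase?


Find the absolute change:
|52 - 25| = 27
Divide by original and multiply by 100:
27 / 25 x 100 = 108%

108%


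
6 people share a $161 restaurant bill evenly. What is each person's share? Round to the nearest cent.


Total bill: $161
Number of people: 6
Each pays: $161 / 6 = $26.8333... ≈ $26.83

$26.83


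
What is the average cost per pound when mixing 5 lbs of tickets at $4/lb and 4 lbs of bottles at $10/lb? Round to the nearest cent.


Cost of tickets:
5 x $4 = $20
Cost of bottles:
4 x $10 = $40
Total cost: $20 + $40 = $60
Total weight: 9 lbs
Average: $60 / 9 = $6.6666... ≈ $6.67/lb

$6.67/lb


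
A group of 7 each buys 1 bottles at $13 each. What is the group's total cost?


Cost per person:
1 x $13 = $13
Group total:
7 x $13 = $91

$91


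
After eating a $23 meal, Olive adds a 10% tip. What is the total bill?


Calculate the tip:
10% of $23 = $2.30
Add tip to meal cost:
$23 + $2.30 = $25.30

$25.30


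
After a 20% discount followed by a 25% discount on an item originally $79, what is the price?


First discount:
20% of $79 = $15.80
Price after first discount:
$79 - $15.80 = $63.20
Second discount:
25% of $63.20 = $15.80
Final price:
$63.20 - $15.80 = $47.40

$47.40


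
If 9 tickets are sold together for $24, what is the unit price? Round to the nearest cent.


Total cost: $24
Number of items: 9
Unit price: $24 / 9 = $2.6666... ≈ $2.67

$2.67


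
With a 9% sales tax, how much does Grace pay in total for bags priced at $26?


Calculate the tax:
9% of $26 = $2.34
Add tax to price:
$26 + $2.34 = $28.34

$28.34


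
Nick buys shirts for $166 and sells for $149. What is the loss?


Selling price = $149
Cost price = $166
Loss = cost price - selling price:
Loss = $166 - $149 = $17

$17


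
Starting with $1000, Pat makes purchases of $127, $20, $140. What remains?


Add up expenses:
$127 + $20 + $140 = $287
Subtract from budget:
$1000 - $287 = $713

$713


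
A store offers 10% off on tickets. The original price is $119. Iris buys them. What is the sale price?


Calculate the discount amount:
10% of $119 = $11.90
Subtract from original:
$119 - $11.90 = $107.10

$107.10


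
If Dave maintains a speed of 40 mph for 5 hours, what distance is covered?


Use the formula: distance = speed x time
Speed = 40 mph, Time = 5 hours
40 x 5 = 200 miles

200 miles


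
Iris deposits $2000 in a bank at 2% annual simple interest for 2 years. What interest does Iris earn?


Use the formula I = P x R x T / 100
P x R x T = 2000 x 2 x 2 = 8000
I = 8000 / 100 = $80

$80


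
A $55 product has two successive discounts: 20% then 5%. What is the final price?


First discount:
20% of $55 = $11
Price after first discount:
$55 - $11 = $44
Second discount:
5% of $44 = $2.20
Final price:
$44 - $2.20 = $41.80

$41.80


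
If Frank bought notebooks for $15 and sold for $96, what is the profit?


Selling price = $96
Cost price = $15
Profit = selling price - cost price:
Profit = $96 - $15 = $81

$81


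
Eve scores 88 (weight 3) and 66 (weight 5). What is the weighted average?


Weighted sum:
3 x 88 + 5 x 66 = 594
Total weight:
3 + 5 = 8
Weighted average:
594 / 8 = 74.25

74.25


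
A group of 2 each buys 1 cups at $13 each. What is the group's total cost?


Cost per person:
1 x $13 = $13
Group total:
2 x $13 = $26

$26


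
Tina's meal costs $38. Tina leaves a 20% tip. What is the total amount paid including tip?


Calculate the tip:
20% of $38 = $7.60
Add tip to meal cost:
$38 + $7.60 = $45.60

$45.60


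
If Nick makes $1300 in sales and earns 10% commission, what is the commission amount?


Convert rate to decimal:
10% = 0.1
Multiply by sales:
$1300 x 0.1 = $130

$130


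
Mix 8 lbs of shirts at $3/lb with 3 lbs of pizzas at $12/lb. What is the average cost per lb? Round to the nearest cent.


Cost of shirts:
8 x $3 = $24
Cost of pizzas:
3 x $12 = $36
Total cost: $24 + $36 = $60
Total weight: 11 lbs
Average: $60 / 11 = $5.4545... ≈ $5.45/lb

$5.45/lb


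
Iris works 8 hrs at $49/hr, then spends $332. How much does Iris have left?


Calculate earnings:
8 x $49 = $392
Subtract spending:
$392 - $332 = $60

$60


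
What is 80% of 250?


Convert percentage to decimal:
80% = 0.8
Multiply:
250 x 0.8 = 200

200


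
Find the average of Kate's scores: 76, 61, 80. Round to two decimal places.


Add the scores:
76 + 61 + 80 = 217
Divide by the number of tests:
217 / 3 = 72.3333... ≈ 72.33

72.33


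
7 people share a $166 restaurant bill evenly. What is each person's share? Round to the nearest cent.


Total bill: $166
Number of people: 7
Each pays: $166 / 7 = $23.7142... ≈ $23.71

$23.71


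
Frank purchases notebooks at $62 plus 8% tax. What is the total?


Calculate the tax:
8% of $62 = $4.96
Add tax to price:
$62 + $4.96 = $66.96

$66.96


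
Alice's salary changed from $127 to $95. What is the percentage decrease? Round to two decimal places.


Find the absolute change:
|95 - 127| = 32
Divide by original and multiply by 100:
32 / 127 x 100 = 25.1968...% ≈ 25.2%

25.2%


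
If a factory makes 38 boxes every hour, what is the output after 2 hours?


Production rate: 38 boxes per hour
Time: 2 hours
Total: 38 x 2 = 76 boxes

76 boxes


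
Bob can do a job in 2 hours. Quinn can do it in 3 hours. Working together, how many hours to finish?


Bob's rate: 1/2 of the job per hour
Quinn's rate: 1/3 of the job per hour
Combined rate: 1/2 + 1/3 = 5/6 per hour
Time = 1 / (5/6) = 6/5 = 1.2 hours

1.2 hours


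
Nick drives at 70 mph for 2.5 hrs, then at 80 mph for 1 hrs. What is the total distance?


Leg 1 distance:
70 x 2.5 = 175 miles
Leg 2 distance:
80 x 1 = 80 miles
Total distance:
175 + 80 = 255 miles

255 miles


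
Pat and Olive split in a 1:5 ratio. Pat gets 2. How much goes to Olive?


Find the multiplier:
2 / 1 = 2
Apply to Olive's share:
5 x 2 = 10

10


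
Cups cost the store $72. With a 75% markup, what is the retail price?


Calculate the markup amount:
75% of $72 = $54
Add to cost:
$72 + $54 = $126

$126


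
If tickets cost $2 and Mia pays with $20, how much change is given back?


Start with the amount paid:
$20
Subtract the price:
$20 - $2 = $18

$18


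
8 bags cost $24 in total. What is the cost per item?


Total cost: $24
Number of items: 8
Unit price: $24 / 8 = $3

$3


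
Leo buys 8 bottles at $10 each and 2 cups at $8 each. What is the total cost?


Cost of bottles:
8 x $10 = $80
Cost of cups:
2 x $8 = $16
Add both:
$80 + $16 = $96

$96


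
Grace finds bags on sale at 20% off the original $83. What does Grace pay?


Calculate the discount amount:
20% of $83 = $16.60
Subtract from original:
$83 - $16.60 = $66.40

$66.40


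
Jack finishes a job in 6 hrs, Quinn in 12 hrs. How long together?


Jack's rate: 1/6 of the job per hour
Quinn's rate: 1/12 of the job per hour
Combined rate: 1/6 + 1/12 = 1/4 per hour
Time = 1 / (1/4) = 4 hours

4 hours


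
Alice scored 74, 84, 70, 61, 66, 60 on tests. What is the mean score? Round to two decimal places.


Add the scores:
74 + 84 + 70 + 61 + 66 + 60 = 415
Divide by the number of tests:
415 / 6 = 69.1666... ≈ 69.17

69.17


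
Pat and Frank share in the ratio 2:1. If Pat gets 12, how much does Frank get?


Find the multiplier:
12 / 2 = 6
Apply to Frank's share:
1 x 6 = 6

6


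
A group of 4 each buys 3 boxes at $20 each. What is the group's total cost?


Cost per person:
3 x $20 = $60
Group total:
4 x $60 = $240

$240


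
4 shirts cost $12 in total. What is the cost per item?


Total cost: $12
Number of items: 4
Unit price: $12 / 4 = $3

$3


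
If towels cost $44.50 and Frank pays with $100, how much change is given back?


Start with the amount paid:
$100
Subtract the price:
$100 - $44.50 = $55.50

$55.50


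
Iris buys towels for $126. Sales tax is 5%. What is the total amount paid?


Calculate the tax:
5% of $126 = $6.30
Add tax to price:
$126 + $6.30 = $132.30

$132.30


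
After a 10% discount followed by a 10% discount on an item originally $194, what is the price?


First discount:
10% of $194 = $19.40
Price after first discount:
$194 - $19.40 = $174.60
Second discount:
10% of $174.60 = $17.46
Final price:
$174.60 - $17.46 = $157.14

$157.14


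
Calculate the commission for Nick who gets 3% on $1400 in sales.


Convert rate to decimal:
3% = 0.03
Multiply by sales:
$1400 x 0.03 = $42

$42


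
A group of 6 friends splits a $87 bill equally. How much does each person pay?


Total bill: $87
Number of people: 6
Each pays: $87 / 6 = $14.50

$14.50


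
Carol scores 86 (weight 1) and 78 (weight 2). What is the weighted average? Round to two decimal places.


Weighted sum:
1 x 86 + 2 x 78 = 242
Total weight:
1 + 2 = 3
Weighted average:
242 / 3 = 80.6666... ≈ 80.67

80.67
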